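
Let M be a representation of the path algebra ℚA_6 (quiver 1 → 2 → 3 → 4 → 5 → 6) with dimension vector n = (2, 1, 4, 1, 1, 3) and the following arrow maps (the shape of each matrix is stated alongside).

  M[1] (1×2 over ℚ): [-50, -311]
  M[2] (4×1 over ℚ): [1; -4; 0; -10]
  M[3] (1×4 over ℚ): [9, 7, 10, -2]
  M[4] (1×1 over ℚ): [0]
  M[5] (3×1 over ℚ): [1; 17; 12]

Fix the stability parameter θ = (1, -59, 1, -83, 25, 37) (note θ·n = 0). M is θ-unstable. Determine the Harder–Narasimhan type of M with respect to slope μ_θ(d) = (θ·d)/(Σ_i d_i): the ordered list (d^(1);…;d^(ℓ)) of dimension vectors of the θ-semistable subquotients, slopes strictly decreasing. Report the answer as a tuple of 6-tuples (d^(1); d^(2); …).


Interval decomposition of M: I[1,1], I[1,4], I[3,3]^3, I[5,6], I[6,6]^2.
HN type (ℓ=4): μ^(1)=37; μ^(2)=25; μ^(3)=1; μ^(4)=-35

((0, 0, 0, 0, 0, 3); (0, 0, 0, 0, 1, 0); (1, 0, 3, 0, 0, 0); (1, 1, 1, 1, 0, 0))


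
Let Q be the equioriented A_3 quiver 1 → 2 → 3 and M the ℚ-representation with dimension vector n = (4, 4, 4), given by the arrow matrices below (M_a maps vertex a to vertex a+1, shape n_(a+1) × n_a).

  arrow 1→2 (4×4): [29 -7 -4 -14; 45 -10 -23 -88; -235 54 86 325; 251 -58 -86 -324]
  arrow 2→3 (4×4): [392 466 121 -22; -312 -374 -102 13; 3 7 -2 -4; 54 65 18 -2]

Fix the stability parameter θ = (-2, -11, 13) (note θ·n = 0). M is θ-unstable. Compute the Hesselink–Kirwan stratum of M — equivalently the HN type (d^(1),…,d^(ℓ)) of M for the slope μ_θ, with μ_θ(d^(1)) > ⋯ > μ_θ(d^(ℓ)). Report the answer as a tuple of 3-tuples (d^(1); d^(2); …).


Interval decomposition of M: I[1,3]^4.
HN type (ℓ=2): μ^(1)=13; μ^(2)=-13/2

((0, 0, 4); (4, 4, 0))


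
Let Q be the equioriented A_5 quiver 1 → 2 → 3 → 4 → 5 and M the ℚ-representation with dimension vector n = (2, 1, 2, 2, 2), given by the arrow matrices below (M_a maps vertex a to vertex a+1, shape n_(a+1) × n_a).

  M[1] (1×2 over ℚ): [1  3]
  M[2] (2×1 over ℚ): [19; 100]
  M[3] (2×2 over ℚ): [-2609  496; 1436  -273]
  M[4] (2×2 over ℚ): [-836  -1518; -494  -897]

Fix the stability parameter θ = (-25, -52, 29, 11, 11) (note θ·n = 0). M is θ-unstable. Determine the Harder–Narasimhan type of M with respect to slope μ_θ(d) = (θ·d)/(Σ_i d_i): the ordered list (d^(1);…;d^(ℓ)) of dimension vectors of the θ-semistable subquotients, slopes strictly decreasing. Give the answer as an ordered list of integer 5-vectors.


Via rank(M_{q-1}∘⋯∘M_p): M ≅ I[1,1], I[1,5], I[3,4], I[5,5].
μ_θ-semistable layers: μ^(1)=20; μ^(2)=17; μ^(3)=11; μ^(4)=-25; μ^(5)=-77/2

((0, 0, 1, 1, 0); (0, 0, 1, 1, 1); (0, 0, 0, 0, 1); (1, 0, 0, 0, 0); (1, 1, 0, 0, 0))


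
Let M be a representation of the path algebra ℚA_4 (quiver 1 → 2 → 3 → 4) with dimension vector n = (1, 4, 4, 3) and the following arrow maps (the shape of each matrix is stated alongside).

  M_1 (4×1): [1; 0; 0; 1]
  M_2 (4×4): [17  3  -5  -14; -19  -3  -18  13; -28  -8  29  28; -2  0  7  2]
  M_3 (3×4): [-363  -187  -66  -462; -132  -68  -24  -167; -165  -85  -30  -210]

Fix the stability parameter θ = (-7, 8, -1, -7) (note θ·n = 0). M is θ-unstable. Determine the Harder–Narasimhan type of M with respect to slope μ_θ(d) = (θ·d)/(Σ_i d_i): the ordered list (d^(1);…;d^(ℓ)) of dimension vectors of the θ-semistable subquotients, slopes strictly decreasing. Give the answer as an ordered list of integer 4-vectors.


Via rank(M_{q-1}∘⋯∘M_p): M ≅ I[1,4], I[2,3]^2, I[2,4], I[4,4].
μ_θ-semistable layers: μ^(1)=7/2; μ^(2)=0; μ^(3)=-7

((0, 2, 2, 0); (0, 2, 2, 2); (1, 0, 0, 1))


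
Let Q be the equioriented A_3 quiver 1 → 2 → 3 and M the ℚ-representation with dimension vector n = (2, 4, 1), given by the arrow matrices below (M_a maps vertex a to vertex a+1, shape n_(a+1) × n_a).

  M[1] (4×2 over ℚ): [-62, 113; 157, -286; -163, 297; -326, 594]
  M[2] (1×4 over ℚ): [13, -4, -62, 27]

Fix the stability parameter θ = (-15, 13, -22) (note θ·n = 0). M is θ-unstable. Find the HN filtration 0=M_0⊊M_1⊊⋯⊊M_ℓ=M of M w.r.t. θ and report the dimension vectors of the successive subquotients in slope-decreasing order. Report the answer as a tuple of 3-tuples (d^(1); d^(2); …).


Via rank(M_{q-1}∘⋯∘M_p): M ≅ I[1,2], I[1,3], I[2,2]^2.
μ_θ-semistable layers: μ^(1)=13; μ^(2)=-9/2; μ^(3)=-15

((0, 3, 0); (0, 1, 1); (2, 0, 0))


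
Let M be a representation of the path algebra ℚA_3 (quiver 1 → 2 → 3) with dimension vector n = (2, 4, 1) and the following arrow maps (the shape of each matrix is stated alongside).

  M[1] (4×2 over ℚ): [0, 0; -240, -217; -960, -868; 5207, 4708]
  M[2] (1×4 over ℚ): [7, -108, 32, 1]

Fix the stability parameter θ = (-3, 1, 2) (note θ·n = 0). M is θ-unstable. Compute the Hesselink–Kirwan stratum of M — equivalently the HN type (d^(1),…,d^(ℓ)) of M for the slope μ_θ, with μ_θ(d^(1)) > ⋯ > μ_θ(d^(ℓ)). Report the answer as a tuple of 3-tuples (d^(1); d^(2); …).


Via rank(M_{q-1}∘⋯∘M_p): M ≅ I[1,2], I[1,3], I[2,2]^2.
μ_θ-semistable layers: μ^(1)=2; μ^(2)=1; μ^(3)=-3

((0, 0, 1); (0, 4, 0); (2, 0, 0))


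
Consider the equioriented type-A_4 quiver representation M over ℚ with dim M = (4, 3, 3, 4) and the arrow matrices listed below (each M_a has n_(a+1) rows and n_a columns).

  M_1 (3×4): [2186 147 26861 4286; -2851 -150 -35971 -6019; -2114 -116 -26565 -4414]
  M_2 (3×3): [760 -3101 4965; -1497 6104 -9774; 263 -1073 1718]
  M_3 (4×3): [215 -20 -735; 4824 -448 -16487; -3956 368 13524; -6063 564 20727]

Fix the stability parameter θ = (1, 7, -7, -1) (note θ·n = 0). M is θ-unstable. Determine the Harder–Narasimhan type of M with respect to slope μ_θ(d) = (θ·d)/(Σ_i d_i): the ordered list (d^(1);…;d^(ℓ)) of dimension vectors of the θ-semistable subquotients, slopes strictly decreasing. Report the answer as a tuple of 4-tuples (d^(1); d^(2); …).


Barcode: M ≅ I[1,1], I[1,3], I[1,4]^2, I[4,4]^2. HN layers by μ_θ (4 steps, strictly decreasing):
  μ^(1)=1; μ^(2)=1/3; μ^(3)=0; μ^(4)=-1

((1, 0, 0, 0); (1, 1, 1, 0); (2, 2, 2, 2); (0, 0, 0, 2))


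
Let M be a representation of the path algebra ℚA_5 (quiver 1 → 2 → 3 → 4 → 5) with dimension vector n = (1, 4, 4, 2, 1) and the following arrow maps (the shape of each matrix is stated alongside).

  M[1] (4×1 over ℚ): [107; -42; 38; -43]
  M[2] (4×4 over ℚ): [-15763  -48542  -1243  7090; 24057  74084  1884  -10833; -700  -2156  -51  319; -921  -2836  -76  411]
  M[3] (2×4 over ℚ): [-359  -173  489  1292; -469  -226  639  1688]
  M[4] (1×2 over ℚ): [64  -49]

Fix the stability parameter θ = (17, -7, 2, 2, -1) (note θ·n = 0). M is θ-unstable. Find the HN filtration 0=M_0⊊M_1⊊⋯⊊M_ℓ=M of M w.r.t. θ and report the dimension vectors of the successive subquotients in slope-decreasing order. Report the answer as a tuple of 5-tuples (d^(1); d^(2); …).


Via rank(M_{q-1}∘⋯∘M_p): M ≅ I[1,5], I[2,3]^2, I[2,4].
μ_θ-semistable layers: μ^(1)=13/5; μ^(2)=2; μ^(3)=-7

((1, 1, 1, 1, 1); (0, 0, 3, 1, 0); (0, 3, 0, 0, 0))


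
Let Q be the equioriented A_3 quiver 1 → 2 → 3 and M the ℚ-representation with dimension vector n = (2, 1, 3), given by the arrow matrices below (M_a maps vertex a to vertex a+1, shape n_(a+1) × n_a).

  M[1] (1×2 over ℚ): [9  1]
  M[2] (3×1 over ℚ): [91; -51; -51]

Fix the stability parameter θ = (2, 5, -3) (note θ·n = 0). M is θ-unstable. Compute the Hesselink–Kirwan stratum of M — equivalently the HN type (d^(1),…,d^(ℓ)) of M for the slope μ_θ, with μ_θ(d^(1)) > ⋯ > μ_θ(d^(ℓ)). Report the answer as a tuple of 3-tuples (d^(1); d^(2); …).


Barcode: M ≅ I[1,1], I[1,3], I[3,3]^2. HN layers by μ_θ (3 steps, strictly decreasing):
  μ^(1)=2; μ^(2)=4/3; μ^(3)=-3

((1, 0, 0); (1, 1, 1); (0, 0, 2))


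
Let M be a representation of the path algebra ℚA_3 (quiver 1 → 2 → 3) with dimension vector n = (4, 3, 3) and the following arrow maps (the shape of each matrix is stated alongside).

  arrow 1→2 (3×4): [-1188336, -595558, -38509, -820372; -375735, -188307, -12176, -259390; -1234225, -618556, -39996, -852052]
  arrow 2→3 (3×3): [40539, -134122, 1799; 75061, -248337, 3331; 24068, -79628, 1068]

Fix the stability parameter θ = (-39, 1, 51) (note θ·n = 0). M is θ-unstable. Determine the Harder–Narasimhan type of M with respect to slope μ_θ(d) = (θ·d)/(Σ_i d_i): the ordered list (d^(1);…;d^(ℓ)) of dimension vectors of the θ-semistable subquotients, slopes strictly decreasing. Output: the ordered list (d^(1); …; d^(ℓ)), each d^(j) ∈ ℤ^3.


Interval decomposition of M: I[1,1], I[1,2], I[1,3]^2, I[3,3].
HN type (ℓ=3): μ^(1)=51; μ^(2)=1; μ^(3)=-39

((0, 0, 3); (0, 3, 0); (4, 0, 0))


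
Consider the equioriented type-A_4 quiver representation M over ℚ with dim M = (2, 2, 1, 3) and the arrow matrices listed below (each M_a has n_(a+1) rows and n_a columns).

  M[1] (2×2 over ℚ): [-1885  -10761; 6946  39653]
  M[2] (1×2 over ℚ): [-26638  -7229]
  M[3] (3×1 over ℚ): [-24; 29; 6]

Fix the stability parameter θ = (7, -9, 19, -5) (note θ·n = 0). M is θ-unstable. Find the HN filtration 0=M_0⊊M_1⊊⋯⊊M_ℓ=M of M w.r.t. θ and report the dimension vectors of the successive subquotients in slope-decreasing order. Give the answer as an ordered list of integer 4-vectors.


Barcode: M ≅ I[1,2], I[1,4], I[4,4]^2. HN layers by μ_θ (3 steps, strictly decreasing):
  μ^(1)=7; μ^(2)=-1; μ^(3)=-5

((0, 0, 1, 1); (2, 2, 0, 0); (0, 0, 0, 2))


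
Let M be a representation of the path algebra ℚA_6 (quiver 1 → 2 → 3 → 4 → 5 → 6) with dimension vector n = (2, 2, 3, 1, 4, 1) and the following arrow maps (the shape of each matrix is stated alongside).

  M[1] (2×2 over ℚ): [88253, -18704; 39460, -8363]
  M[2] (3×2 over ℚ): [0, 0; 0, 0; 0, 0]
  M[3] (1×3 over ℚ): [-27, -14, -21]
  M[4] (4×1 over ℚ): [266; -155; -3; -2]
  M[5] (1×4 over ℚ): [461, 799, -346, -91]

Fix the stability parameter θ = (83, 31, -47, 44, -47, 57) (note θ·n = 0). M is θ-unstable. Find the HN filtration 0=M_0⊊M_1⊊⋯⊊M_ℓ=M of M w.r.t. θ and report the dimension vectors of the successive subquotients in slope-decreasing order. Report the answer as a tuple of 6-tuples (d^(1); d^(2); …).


Via rank(M_{q-1}∘⋯∘M_p): M ≅ I[1,2]^2, I[3,3]^2, I[3,6], I[5,5]^3.
μ_θ-semistable layers: μ^(1)=57; μ^(2)=-3/2; μ^(3)=-47

((2, 2, 0, 0, 0, 1); (0, 0, 0, 1, 1, 0); (0, 0, 3, 0, 3, 0))


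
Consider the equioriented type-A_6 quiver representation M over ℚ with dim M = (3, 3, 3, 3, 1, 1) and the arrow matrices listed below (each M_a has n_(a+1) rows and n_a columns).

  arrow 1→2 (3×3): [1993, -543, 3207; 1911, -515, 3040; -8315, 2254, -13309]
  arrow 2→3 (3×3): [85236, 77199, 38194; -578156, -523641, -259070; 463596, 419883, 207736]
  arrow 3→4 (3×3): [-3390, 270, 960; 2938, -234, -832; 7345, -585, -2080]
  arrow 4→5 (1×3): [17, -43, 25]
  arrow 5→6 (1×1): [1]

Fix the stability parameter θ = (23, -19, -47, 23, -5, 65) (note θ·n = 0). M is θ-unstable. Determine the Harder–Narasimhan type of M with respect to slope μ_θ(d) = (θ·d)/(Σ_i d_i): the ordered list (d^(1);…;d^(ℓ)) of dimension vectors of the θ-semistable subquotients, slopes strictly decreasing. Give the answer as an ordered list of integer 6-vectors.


Interval decomposition of M: I[1,2], I[1,3]^2, I[3,6], I[4,4]^2.
HN type (ℓ=6): μ^(1)=65; μ^(2)=23; μ^(3)=9; μ^(4)=2; μ^(5)=-43/3; μ^(6)=-47

((0, 0, 0, 0, 0, 1); (0, 0, 0, 2, 0, 0); (0, 0, 0, 1, 1, 0); (1, 1, 0, 0, 0, 0); (2, 2, 2, 0, 0, 0); (0, 0, 1, 0, 0, 0))


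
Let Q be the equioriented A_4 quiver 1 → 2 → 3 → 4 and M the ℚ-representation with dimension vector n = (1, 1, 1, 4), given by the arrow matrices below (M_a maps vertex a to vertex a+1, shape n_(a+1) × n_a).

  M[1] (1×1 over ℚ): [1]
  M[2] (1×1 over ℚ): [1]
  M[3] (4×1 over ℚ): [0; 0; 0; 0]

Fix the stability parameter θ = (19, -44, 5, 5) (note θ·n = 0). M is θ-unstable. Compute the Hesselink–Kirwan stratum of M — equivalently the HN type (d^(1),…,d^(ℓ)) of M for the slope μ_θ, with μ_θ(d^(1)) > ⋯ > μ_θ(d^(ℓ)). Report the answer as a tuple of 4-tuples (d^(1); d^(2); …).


Interval decomposition of M: I[1,3], I[4,4]^4.
HN type (ℓ=2): μ^(1)=5; μ^(2)=-25/2

((0, 0, 1, 4); (1, 1, 0, 0))


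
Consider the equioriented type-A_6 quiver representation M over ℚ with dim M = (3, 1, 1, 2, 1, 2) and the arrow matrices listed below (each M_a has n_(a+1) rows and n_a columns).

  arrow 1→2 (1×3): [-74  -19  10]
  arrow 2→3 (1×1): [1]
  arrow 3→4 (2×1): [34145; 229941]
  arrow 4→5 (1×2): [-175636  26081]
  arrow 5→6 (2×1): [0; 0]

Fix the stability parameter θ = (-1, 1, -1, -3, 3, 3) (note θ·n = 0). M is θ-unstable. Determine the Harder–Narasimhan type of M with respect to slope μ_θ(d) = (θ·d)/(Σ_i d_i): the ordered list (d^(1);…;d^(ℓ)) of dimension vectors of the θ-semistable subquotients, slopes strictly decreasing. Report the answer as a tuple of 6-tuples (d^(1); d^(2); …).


Barcode: M ≅ I[1,1]^2, I[1,5], I[4,4], I[6,6]^2. HN layers by μ_θ (3 steps, strictly decreasing):
  μ^(1)=3; μ^(2)=-1; μ^(3)=-3

((0, 0, 0, 0, 1, 2); (3, 1, 1, 1, 0, 0); (0, 0, 0, 1, 0, 0))


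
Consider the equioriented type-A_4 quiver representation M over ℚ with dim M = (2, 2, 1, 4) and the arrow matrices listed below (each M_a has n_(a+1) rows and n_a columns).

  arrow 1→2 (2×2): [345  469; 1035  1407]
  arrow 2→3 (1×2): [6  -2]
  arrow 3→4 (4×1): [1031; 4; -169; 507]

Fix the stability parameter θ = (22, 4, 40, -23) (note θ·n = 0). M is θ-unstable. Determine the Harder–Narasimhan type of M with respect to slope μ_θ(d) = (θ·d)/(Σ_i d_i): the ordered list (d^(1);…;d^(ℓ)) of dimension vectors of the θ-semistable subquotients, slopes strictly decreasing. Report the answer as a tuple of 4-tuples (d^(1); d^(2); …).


Barcode: M ≅ I[1,1], I[1,2], I[2,4], I[4,4]^3. HN layers by μ_θ (5 steps, strictly decreasing):
  μ^(1)=22; μ^(2)=13; μ^(3)=17/2; μ^(4)=4; μ^(5)=-23

((1, 0, 0, 0); (1, 1, 0, 0); (0, 0, 1, 1); (0, 1, 0, 0); (0, 0, 0, 3))


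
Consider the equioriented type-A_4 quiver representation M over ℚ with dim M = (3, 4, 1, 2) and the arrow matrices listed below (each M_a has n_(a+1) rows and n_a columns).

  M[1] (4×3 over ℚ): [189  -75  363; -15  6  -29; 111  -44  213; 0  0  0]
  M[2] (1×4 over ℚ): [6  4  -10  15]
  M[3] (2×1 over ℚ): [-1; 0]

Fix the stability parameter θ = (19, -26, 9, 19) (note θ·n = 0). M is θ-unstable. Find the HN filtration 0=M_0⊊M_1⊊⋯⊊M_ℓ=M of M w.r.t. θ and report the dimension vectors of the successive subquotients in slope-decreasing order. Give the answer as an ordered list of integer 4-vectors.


Barcode: M ≅ I[1,1], I[1,2], I[1,4], I[2,2]^2, I[4,4]. HN layers by μ_θ (4 steps, strictly decreasing):
  μ^(1)=19; μ^(2)=9; μ^(3)=-7/2; μ^(4)=-26

((1, 0, 0, 2); (0, 0, 1, 0); (2, 2, 0, 0); (0, 2, 0, 0))


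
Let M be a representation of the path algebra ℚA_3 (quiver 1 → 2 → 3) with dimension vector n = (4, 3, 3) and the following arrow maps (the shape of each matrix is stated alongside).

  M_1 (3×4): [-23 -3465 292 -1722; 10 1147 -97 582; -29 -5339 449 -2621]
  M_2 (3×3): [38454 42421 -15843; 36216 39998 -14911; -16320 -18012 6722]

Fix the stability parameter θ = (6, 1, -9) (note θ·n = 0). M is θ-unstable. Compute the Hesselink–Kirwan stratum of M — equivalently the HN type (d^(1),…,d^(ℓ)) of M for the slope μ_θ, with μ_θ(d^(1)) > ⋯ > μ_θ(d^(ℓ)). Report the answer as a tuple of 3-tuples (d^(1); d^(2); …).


Via rank(M_{q-1}∘⋯∘M_p): M ≅ I[1,1], I[1,2], I[1,3]^2, I[3,3].
μ_θ-semistable layers: μ^(1)=6; μ^(2)=7/2; μ^(3)=-2/3; μ^(4)=-9

((1, 0, 0); (1, 1, 0); (2, 2, 2); (0, 0, 1))


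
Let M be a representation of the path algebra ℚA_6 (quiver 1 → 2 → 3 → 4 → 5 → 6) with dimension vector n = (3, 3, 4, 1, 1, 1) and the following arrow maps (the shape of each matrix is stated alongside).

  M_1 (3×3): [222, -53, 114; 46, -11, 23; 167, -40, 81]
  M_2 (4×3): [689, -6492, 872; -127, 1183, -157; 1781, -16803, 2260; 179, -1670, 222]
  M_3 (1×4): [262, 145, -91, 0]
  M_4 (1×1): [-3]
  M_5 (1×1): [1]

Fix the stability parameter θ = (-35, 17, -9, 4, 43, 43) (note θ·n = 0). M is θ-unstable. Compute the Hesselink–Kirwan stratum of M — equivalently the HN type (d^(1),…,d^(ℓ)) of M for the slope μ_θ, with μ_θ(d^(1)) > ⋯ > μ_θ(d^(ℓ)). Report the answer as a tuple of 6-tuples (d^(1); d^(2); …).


Interval decomposition of M: I[1,3]^2, I[1,6], I[3,3].
HN type (ℓ=4): μ^(1)=43; μ^(2)=4; μ^(3)=-9; μ^(4)=-35

((0, 0, 0, 0, 1, 1); (0, 3, 3, 1, 0, 0); (0, 0, 1, 0, 0, 0); (3, 0, 0, 0, 0, 0))


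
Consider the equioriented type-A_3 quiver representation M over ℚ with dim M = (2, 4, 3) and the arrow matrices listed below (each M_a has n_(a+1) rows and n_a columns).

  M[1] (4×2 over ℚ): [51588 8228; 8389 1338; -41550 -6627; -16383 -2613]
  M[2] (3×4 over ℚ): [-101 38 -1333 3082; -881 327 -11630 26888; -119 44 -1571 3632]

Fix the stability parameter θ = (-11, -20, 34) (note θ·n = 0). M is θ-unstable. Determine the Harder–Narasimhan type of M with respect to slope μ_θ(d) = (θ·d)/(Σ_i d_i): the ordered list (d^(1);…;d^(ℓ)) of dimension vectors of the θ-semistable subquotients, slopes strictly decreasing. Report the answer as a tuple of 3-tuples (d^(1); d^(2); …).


Interval decomposition of M: I[1,3]^2, I[2,2], I[2,3].
HN type (ℓ=3): μ^(1)=34; μ^(2)=-31/2; μ^(3)=-20

((0, 0, 3); (2, 2, 0); (0, 2, 0))


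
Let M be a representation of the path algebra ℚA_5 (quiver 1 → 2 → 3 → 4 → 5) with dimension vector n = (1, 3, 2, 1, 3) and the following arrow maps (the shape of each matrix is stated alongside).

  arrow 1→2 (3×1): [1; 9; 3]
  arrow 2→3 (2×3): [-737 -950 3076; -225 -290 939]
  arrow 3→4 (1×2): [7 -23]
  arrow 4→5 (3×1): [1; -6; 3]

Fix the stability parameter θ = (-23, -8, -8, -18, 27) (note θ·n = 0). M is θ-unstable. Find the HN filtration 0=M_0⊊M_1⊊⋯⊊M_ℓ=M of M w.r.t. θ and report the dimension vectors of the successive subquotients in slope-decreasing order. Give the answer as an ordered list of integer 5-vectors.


Via rank(M_{q-1}∘⋯∘M_p): M ≅ I[1,5], I[2,2], I[2,3], I[5,5]^2.
μ_θ-semistable layers: μ^(1)=27; μ^(2)=-8; μ^(3)=-34/3; μ^(4)=-23

((0, 0, 0, 0, 3); (0, 2, 1, 0, 0); (0, 1, 1, 1, 0); (1, 0, 0, 0, 0))


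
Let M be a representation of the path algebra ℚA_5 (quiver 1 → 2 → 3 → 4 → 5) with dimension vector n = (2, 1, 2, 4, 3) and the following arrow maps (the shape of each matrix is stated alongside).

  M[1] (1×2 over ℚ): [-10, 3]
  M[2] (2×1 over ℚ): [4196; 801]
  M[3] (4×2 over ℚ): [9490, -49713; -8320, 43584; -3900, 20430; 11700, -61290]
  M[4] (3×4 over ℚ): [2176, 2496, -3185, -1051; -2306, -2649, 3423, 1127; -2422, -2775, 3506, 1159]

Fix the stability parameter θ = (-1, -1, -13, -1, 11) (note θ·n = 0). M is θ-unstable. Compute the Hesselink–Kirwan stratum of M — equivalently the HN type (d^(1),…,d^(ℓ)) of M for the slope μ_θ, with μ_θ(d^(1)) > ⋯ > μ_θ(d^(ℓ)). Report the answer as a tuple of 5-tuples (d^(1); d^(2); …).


Barcode: M ≅ I[1,1], I[1,5], I[3,3], I[4,4], I[4,5]^2. HN layers by μ_θ (4 steps, strictly decreasing):
  μ^(1)=11; μ^(2)=-1; μ^(3)=-5; μ^(4)=-13

((0, 0, 0, 0, 3); (1, 0, 0, 4, 0); (1, 1, 1, 0, 0); (0, 0, 1, 0, 0))


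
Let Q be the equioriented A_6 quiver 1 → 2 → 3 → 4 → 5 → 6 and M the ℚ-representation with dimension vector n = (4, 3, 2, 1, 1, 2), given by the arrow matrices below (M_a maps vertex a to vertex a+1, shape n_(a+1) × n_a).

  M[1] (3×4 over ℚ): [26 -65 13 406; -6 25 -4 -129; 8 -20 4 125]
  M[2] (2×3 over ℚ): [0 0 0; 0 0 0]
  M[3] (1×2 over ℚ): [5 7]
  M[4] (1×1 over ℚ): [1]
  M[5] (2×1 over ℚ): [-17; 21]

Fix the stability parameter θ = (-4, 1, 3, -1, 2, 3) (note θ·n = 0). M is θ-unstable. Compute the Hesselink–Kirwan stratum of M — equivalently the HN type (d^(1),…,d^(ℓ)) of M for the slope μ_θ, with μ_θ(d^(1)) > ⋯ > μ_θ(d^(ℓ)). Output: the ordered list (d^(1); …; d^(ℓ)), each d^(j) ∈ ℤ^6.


Interval decomposition of M: I[1,1], I[1,2]^3, I[3,3], I[3,6], I[6,6].
HN type (ℓ=4): μ^(1)=3; μ^(2)=2; μ^(3)=1; μ^(4)=-4

((0, 0, 1, 0, 0, 2); (0, 0, 0, 0, 1, 0); (0, 3, 1, 1, 0, 0); (4, 0, 0, 0, 0, 0))


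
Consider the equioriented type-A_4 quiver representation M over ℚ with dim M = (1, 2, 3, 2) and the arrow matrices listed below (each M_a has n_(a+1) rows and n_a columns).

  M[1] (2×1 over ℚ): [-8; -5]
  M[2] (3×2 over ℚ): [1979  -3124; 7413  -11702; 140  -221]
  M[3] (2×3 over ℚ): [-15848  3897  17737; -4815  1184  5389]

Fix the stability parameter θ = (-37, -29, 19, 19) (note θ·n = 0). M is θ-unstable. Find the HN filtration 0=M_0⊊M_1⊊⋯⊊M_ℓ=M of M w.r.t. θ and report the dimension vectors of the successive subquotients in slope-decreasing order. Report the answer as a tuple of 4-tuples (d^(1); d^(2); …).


Via rank(M_{q-1}∘⋯∘M_p): M ≅ I[1,4], I[2,3], I[3,4].
μ_θ-semistable layers: μ^(1)=19; μ^(2)=-29; μ^(3)=-37

((0, 0, 3, 2); (0, 2, 0, 0); (1, 0, 0, 0))


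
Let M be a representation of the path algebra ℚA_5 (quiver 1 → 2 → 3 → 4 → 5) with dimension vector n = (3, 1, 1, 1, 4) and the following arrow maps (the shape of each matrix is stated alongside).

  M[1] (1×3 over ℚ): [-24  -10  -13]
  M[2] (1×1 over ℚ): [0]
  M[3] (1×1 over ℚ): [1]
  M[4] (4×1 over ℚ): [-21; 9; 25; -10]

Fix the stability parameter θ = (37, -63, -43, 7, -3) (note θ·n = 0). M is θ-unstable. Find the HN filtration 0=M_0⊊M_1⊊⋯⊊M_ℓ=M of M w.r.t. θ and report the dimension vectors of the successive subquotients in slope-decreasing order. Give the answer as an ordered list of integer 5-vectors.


Via rank(M_{q-1}∘⋯∘M_p): M ≅ I[1,1]^2, I[1,2], I[3,5], I[5,5]^3.
μ_θ-semistable layers: μ^(1)=37; μ^(2)=2; μ^(3)=-3; μ^(4)=-13; μ^(5)=-43

((2, 0, 0, 0, 0); (0, 0, 0, 1, 1); (0, 0, 0, 0, 3); (1, 1, 0, 0, 0); (0, 0, 1, 0, 0))


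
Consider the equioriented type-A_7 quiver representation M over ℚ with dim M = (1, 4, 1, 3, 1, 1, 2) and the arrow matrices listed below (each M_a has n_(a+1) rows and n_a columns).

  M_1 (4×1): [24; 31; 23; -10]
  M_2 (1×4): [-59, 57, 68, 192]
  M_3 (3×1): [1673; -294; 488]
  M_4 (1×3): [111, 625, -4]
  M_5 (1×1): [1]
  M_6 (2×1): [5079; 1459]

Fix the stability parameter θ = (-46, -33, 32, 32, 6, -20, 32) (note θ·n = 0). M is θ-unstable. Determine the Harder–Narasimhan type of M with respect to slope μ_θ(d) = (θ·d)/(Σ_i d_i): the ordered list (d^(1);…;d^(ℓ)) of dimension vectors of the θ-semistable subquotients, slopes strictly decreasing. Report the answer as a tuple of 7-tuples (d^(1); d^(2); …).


Interval decomposition of M: I[1,7], I[2,2]^3, I[4,4]^2, I[7,7].
HN type (ℓ=4): μ^(1)=32; μ^(2)=25/2; μ^(3)=-33; μ^(4)=-46

((0, 0, 0, 2, 0, 0, 2); (0, 0, 1, 1, 1, 1, 0); (0, 4, 0, 0, 0, 0, 0); (1, 0, 0, 0, 0, 0, 0))


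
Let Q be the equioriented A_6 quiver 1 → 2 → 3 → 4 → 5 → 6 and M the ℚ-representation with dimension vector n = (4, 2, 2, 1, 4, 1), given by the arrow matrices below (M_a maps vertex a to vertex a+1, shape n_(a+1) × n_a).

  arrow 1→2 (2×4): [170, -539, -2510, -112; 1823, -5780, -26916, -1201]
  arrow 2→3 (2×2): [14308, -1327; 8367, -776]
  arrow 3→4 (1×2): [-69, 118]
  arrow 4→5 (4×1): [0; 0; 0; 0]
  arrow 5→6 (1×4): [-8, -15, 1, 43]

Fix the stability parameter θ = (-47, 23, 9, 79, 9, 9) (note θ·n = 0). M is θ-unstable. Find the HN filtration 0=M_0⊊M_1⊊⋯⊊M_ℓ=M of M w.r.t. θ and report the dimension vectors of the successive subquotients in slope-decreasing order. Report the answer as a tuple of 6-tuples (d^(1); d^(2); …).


Via rank(M_{q-1}∘⋯∘M_p): M ≅ I[1,1]^2, I[1,3], I[1,4], I[5,5]^3, I[5,6].
μ_θ-semistable layers: μ^(1)=79; μ^(2)=16; μ^(3)=9; μ^(4)=-47

((0, 0, 0, 1, 0, 0); (0, 2, 2, 0, 0, 0); (0, 0, 0, 0, 4, 1); (4, 0, 0, 0, 0, 0))


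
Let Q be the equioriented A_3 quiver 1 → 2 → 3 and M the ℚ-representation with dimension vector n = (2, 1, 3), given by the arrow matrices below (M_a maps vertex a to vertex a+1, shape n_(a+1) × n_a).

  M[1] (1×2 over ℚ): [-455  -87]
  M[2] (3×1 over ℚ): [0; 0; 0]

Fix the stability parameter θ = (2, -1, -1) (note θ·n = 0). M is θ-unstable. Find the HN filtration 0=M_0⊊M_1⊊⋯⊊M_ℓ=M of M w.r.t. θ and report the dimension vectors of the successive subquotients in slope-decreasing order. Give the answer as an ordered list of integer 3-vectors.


Via rank(M_{q-1}∘⋯∘M_p): M ≅ I[1,1], I[1,2], I[3,3]^3.
μ_θ-semistable layers: μ^(1)=2; μ^(2)=1/2; μ^(3)=-1

((1, 0, 0); (1, 1, 0); (0, 0, 3))


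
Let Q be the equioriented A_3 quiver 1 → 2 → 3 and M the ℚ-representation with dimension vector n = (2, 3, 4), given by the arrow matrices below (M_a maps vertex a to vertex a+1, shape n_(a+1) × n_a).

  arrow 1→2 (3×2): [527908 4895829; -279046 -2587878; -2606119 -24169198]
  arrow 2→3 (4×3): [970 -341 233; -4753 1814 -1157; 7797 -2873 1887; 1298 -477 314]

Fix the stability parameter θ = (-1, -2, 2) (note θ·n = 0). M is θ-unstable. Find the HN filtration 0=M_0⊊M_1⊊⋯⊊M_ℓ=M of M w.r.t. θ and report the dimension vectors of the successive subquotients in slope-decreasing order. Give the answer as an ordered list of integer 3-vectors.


Via rank(M_{q-1}∘⋯∘M_p): M ≅ I[1,3]^2, I[2,3], I[3,3].
μ_θ-semistable layers: μ^(1)=2; μ^(2)=-3/2; μ^(3)=-2

((0, 0, 4); (2, 2, 0); (0, 1, 0))


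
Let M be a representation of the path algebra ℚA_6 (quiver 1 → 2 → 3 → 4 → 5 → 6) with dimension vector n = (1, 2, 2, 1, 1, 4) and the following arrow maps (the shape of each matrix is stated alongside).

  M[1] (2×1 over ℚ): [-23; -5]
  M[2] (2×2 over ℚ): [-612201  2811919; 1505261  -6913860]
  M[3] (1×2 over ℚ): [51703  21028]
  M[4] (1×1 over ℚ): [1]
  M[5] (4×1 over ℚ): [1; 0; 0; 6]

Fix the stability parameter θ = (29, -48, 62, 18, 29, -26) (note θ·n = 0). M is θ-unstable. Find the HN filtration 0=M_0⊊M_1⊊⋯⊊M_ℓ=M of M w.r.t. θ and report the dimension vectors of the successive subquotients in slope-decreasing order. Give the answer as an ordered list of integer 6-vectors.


Barcode: M ≅ I[1,3], I[2,6], I[6,6]^3. HN layers by μ_θ (5 steps, strictly decreasing):
  μ^(1)=62; μ^(2)=83/4; μ^(3)=-19/2; μ^(4)=-26; μ^(5)=-48

((0, 0, 1, 0, 0, 0); (0, 0, 1, 1, 1, 1); (1, 1, 0, 0, 0, 0); (0, 0, 0, 0, 0, 3); (0, 1, 0, 0, 0, 0))


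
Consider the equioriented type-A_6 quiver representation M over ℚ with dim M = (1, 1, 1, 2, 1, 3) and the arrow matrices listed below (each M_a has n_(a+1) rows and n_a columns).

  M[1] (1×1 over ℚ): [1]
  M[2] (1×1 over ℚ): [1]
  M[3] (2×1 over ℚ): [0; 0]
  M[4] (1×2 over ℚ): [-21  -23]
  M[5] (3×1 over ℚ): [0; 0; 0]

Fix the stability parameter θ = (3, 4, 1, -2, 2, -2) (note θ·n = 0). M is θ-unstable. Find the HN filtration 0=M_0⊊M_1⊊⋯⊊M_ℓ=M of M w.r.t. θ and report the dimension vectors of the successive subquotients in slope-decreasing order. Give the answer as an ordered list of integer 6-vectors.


Interval decomposition of M: I[1,3], I[4,4], I[4,5], I[6,6]^3.
HN type (ℓ=3): μ^(1)=8/3; μ^(2)=2; μ^(3)=-2

((1, 1, 1, 0, 0, 0); (0, 0, 0, 0, 1, 0); (0, 0, 0, 2, 0, 3))


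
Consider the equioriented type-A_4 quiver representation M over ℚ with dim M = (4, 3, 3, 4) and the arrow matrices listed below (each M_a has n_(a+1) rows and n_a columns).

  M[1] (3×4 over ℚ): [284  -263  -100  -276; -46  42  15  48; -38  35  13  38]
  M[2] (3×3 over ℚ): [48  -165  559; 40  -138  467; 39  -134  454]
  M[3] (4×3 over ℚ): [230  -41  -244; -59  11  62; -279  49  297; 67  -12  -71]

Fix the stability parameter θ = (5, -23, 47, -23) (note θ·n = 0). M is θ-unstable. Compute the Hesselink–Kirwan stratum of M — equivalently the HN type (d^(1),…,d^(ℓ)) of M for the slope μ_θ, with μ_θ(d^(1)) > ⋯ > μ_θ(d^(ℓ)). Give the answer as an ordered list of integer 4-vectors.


Barcode: M ≅ I[1,1], I[1,4]^3, I[4,4]. HN layers by μ_θ (4 steps, strictly decreasing):
  μ^(1)=12; μ^(2)=5; μ^(3)=-9; μ^(4)=-23

((0, 0, 3, 3); (1, 0, 0, 0); (3, 3, 0, 0); (0, 0, 0, 1))


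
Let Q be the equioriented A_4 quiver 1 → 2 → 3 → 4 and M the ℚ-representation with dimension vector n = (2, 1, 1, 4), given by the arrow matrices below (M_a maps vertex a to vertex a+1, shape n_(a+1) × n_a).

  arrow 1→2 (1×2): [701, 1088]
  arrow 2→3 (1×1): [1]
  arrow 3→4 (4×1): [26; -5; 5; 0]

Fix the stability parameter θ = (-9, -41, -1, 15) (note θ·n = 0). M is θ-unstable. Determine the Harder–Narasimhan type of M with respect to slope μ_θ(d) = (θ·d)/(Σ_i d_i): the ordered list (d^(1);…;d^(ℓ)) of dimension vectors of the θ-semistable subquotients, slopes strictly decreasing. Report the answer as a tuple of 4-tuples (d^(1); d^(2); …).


Barcode: M ≅ I[1,1], I[1,4], I[4,4]^3. HN layers by μ_θ (4 steps, strictly decreasing):
  μ^(1)=15; μ^(2)=-1; μ^(3)=-9; μ^(4)=-25

((0, 0, 0, 4); (0, 0, 1, 0); (1, 0, 0, 0); (1, 1, 0, 0))


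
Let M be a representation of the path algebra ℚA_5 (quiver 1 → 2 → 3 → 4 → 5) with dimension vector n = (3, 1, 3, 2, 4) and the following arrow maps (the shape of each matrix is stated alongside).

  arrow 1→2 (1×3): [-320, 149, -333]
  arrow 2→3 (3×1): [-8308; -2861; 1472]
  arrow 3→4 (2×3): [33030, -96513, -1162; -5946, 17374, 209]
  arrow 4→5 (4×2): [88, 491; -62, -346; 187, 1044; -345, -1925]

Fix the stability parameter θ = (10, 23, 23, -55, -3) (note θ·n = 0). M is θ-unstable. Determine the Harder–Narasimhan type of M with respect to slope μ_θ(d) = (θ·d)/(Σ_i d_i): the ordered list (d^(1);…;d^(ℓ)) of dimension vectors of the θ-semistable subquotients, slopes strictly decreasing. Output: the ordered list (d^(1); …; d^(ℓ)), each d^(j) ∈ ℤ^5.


Interval decomposition of M: I[1,1]^2, I[1,5], I[3,3], I[3,5], I[5,5]^2.
HN type (ℓ=5): μ^(1)=23; μ^(2)=10; μ^(3)=-2/5; μ^(4)=-3; μ^(5)=-16

((0, 0, 1, 0, 0); (2, 0, 0, 0, 0); (1, 1, 1, 1, 1); (0, 0, 0, 0, 3); (0, 0, 1, 1, 0))


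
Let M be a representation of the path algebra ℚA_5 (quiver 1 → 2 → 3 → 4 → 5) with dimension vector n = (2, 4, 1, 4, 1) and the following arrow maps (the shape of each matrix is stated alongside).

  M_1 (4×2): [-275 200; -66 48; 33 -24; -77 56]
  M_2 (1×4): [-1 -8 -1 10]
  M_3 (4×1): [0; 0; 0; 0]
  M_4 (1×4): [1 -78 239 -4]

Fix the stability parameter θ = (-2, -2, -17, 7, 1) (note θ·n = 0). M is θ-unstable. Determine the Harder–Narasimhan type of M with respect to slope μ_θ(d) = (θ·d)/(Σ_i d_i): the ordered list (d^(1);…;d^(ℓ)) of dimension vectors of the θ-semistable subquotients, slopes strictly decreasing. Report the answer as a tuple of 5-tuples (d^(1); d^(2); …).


Via rank(M_{q-1}∘⋯∘M_p): M ≅ I[1,1], I[1,2], I[2,2]^2, I[2,3], I[4,4]^3, I[4,5].
μ_θ-semistable layers: μ^(1)=7; μ^(2)=4; μ^(3)=-2; μ^(4)=-19/2

((0, 0, 0, 3, 0); (0, 0, 0, 1, 1); (2, 3, 0, 0, 0); (0, 1, 1, 0, 0))


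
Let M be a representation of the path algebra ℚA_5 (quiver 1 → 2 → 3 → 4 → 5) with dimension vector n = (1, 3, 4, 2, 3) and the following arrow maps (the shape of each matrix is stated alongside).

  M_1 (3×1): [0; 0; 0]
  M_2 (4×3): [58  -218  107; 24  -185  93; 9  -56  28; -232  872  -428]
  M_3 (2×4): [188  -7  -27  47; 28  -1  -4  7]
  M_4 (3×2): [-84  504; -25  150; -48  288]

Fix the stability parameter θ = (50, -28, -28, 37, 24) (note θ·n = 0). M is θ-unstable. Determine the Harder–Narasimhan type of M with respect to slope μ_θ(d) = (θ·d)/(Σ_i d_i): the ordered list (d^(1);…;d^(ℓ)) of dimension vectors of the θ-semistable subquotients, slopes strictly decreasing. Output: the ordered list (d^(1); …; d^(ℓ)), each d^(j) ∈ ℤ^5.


Via rank(M_{q-1}∘⋯∘M_p): M ≅ I[1,1], I[2,3], I[2,4], I[2,5], I[3,3], I[5,5]^2.
μ_θ-semistable layers: μ^(1)=50; μ^(2)=37; μ^(3)=61/2; μ^(4)=24; μ^(5)=-28

((1, 0, 0, 0, 0); (0, 0, 0, 1, 0); (0, 0, 0, 1, 1); (0, 0, 0, 0, 2); (0, 3, 4, 0, 0))


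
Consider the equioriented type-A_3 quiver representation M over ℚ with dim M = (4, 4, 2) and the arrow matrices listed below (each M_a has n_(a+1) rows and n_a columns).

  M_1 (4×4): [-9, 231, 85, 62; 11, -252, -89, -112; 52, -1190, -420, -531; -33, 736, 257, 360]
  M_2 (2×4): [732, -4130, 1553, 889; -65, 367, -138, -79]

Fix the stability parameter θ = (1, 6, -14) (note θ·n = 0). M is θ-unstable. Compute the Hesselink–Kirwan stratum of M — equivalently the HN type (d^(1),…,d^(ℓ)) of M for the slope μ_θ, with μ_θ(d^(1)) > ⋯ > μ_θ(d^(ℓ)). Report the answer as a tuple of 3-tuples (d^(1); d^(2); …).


Via rank(M_{q-1}∘⋯∘M_p): M ≅ I[1,2]^2, I[1,3]^2.
μ_θ-semistable layers: μ^(1)=6; μ^(2)=1; μ^(3)=-7/3

((0, 2, 0); (2, 0, 0); (2, 2, 2))


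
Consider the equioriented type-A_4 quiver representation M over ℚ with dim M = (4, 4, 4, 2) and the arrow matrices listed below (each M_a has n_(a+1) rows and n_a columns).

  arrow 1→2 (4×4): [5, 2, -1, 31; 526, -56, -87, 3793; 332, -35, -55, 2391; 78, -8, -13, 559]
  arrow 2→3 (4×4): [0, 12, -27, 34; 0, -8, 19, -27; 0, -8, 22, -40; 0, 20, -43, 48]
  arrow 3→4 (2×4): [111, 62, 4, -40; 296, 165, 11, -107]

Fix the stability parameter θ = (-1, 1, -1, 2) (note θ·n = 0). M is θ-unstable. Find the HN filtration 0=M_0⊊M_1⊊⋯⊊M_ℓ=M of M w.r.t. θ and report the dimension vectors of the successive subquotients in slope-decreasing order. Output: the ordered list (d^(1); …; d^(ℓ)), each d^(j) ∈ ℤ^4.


Interval decomposition of M: I[1,2]^2, I[1,4]^2, I[3,3]^2.
HN type (ℓ=4): μ^(1)=2; μ^(2)=1; μ^(3)=0; μ^(4)=-1

((0, 0, 0, 2); (0, 2, 0, 0); (0, 2, 2, 0); (4, 0, 2, 0))


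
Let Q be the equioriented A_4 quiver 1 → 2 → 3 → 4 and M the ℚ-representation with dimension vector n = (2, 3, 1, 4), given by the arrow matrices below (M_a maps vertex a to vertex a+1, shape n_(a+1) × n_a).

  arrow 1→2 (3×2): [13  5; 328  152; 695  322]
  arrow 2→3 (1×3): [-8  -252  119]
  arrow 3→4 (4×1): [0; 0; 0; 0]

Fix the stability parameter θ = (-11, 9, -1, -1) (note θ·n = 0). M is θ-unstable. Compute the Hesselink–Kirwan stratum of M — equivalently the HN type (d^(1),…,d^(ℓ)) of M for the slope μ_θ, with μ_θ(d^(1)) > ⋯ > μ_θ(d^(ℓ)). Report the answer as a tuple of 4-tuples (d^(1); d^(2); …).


Barcode: M ≅ I[1,2], I[1,3], I[2,2], I[4,4]^4. HN layers by μ_θ (4 steps, strictly decreasing):
  μ^(1)=9; μ^(2)=4; μ^(3)=-1; μ^(4)=-11

((0, 2, 0, 0); (0, 1, 1, 0); (0, 0, 0, 4); (2, 0, 0, 0))


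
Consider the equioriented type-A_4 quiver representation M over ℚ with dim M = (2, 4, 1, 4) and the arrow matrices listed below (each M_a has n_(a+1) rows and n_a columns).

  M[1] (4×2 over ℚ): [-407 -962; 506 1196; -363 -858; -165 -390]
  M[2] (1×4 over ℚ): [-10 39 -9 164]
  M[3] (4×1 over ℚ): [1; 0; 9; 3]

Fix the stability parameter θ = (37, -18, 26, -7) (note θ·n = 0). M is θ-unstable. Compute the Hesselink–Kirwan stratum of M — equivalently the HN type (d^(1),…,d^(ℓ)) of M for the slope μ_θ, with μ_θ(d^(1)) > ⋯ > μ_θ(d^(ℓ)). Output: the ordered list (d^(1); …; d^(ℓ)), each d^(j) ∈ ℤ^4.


Interval decomposition of M: I[1,1], I[1,4], I[2,2]^3, I[4,4]^3.
HN type (ℓ=4): μ^(1)=37; μ^(2)=19/2; μ^(3)=-7; μ^(4)=-18

((1, 0, 0, 0); (1, 1, 1, 1); (0, 0, 0, 3); (0, 3, 0, 0))


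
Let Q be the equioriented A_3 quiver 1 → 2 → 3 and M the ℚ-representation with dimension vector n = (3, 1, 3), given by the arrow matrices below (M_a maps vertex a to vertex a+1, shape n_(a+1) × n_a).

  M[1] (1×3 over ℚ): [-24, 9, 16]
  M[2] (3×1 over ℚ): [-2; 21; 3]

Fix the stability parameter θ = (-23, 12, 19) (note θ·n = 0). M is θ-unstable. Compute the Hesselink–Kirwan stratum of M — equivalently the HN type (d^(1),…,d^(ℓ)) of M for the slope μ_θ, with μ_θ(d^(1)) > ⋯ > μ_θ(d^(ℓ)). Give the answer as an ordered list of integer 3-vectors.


Via rank(M_{q-1}∘⋯∘M_p): M ≅ I[1,1]^2, I[1,3], I[3,3]^2.
μ_θ-semistable layers: μ^(1)=19; μ^(2)=12; μ^(3)=-23

((0, 0, 3); (0, 1, 0); (3, 0, 0))


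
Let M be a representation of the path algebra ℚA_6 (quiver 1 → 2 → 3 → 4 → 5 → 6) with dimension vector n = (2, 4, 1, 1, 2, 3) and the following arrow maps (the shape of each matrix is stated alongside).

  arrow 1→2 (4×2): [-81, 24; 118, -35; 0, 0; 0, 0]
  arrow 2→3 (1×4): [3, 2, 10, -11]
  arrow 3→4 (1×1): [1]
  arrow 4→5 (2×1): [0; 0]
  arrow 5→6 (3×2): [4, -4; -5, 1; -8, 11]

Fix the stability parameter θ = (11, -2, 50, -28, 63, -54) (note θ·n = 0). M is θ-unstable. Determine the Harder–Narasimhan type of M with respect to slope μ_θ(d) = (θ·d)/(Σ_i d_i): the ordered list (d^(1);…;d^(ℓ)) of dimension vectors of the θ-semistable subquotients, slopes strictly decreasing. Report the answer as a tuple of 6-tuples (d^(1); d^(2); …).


Barcode: M ≅ I[1,2], I[1,4], I[2,2]^2, I[5,6]^2, I[6,6]. HN layers by μ_θ (4 steps, strictly decreasing):
  μ^(1)=11; μ^(2)=9/2; μ^(3)=-2; μ^(4)=-54

((0, 0, 1, 1, 0, 0); (2, 2, 0, 0, 2, 2); (0, 2, 0, 0, 0, 0); (0, 0, 0, 0, 0, 1))


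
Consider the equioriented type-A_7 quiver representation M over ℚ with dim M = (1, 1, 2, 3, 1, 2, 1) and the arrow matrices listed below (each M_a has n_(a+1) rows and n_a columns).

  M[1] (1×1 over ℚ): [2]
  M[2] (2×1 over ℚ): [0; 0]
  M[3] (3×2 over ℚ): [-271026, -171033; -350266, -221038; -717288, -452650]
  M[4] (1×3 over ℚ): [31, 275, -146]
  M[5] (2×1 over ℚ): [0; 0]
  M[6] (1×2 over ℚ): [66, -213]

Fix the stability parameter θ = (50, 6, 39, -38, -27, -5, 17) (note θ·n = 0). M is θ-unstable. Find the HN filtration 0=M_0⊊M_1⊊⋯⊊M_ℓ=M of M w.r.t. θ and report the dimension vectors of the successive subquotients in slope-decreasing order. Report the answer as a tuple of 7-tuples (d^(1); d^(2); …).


Barcode: M ≅ I[1,2], I[3,4], I[3,5], I[4,4], I[6,6], I[6,7]. HN layers by μ_θ (6 steps, strictly decreasing):
  μ^(1)=28; μ^(2)=17; μ^(3)=1/2; μ^(4)=-5; μ^(5)=-26/3; μ^(6)=-38

((1, 1, 0, 0, 0, 0, 0); (0, 0, 0, 0, 0, 0, 1); (0, 0, 1, 1, 0, 0, 0); (0, 0, 0, 0, 0, 2, 0); (0, 0, 1, 1, 1, 0, 0); (0, 0, 0, 1, 0, 0, 0))


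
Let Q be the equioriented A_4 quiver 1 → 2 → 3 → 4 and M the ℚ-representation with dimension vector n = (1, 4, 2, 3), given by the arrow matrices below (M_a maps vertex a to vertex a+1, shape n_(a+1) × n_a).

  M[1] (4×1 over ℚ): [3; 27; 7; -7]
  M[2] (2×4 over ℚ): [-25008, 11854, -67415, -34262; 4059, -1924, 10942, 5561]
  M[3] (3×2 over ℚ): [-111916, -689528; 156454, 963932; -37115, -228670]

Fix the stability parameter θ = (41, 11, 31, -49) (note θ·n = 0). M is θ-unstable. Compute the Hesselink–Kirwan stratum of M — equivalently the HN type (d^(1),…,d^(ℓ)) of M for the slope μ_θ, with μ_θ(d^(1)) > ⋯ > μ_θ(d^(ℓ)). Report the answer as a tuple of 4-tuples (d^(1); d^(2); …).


Interval decomposition of M: I[1,4], I[2,2]^2, I[2,3], I[4,4]^2.
HN type (ℓ=4): μ^(1)=31; μ^(2)=11; μ^(3)=17/2; μ^(4)=-49

((0, 0, 1, 0); (0, 3, 0, 0); (1, 1, 1, 1); (0, 0, 0, 2))


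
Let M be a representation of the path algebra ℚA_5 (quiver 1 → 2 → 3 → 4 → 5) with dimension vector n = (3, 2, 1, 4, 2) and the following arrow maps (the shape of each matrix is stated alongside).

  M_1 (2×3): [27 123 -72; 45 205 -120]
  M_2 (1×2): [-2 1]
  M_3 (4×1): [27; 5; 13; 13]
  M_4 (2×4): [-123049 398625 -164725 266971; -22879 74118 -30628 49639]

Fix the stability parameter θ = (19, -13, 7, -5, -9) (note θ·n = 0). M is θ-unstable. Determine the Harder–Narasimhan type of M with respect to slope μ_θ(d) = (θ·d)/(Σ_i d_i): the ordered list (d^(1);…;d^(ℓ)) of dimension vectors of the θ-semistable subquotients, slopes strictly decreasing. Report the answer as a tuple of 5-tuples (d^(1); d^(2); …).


Barcode: M ≅ I[1,1]^2, I[1,4], I[2,2], I[4,4], I[4,5]^2. HN layers by μ_θ (5 steps, strictly decreasing):
  μ^(1)=19; μ^(2)=2; μ^(3)=-5; μ^(4)=-7; μ^(5)=-13

((2, 0, 0, 0, 0); (1, 1, 1, 1, 0); (0, 0, 0, 1, 0); (0, 0, 0, 2, 2); (0, 1, 0, 0, 0))
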